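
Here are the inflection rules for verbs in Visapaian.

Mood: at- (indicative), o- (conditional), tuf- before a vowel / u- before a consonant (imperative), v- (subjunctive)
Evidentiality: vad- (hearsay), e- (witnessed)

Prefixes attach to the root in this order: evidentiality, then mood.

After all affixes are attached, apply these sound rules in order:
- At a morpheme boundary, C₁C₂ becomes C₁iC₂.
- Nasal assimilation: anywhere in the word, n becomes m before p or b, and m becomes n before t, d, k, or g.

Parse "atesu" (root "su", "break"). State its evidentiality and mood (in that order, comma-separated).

witnessed, indicative

Segment: at-e-su.
evidentiality: e- → witnessed.
mood: at- → indicative.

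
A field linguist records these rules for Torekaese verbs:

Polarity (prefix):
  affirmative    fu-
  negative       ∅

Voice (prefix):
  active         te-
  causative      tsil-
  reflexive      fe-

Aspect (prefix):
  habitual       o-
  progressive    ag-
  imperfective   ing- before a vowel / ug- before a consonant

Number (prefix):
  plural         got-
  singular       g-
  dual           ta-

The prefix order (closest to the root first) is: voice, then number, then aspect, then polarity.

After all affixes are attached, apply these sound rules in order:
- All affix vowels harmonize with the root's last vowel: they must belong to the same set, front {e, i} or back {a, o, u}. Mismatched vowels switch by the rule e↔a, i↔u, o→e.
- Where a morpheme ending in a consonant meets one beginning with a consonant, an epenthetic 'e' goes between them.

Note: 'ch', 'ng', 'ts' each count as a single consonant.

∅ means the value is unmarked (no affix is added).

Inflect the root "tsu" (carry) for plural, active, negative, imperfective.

ugegotetatsu

Attach voice active te- → tetsu.
Attach number plural got- → gottetsu.
Attach aspect imperfective ug- (before consonant 'g') → uggottetsu.
polarity = negative: zero marking, form stays uggottetsu.
Apply vowel harmony: uggottetsu → uggottatsu.
Apply epenthesis: uggottatsu → ugegotetatsu.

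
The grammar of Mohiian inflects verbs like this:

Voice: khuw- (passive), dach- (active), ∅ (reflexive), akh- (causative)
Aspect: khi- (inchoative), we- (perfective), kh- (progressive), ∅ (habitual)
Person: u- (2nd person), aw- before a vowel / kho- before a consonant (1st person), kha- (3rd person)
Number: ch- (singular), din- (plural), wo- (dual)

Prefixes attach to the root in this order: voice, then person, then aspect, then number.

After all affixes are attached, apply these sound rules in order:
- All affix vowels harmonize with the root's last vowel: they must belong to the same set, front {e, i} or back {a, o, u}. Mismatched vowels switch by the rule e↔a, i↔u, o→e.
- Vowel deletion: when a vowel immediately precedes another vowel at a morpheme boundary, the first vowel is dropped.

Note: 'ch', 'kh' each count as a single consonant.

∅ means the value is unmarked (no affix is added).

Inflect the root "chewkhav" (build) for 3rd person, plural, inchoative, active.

Attach voice active dach- → dachchewkhav.
Attach person 3rd person kha- → khadachchewkhav.
Attach aspect inchoative khi- → khikhadachchewkhav.
Attach number plural din- → dinkhikhadachchewkhav.
Apply vowel harmony: dinkhikhadachchewkhav → dunkhukhadachchewkhav.
Vowel deletion: no change.

dunkhukhadachchewkhav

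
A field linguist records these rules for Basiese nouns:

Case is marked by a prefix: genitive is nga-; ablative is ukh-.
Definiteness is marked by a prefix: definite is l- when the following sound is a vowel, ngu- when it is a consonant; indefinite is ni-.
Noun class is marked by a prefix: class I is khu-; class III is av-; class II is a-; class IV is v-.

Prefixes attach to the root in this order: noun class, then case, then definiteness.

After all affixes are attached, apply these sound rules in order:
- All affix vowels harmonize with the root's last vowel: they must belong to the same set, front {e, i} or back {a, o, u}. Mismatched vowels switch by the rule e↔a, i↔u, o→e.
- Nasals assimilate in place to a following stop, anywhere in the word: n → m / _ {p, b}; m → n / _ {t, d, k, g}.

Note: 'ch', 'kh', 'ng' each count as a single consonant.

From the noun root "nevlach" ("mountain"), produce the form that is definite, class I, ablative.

lukhkhunevlach

Attach noun class class I khu- → khunevlach.
Attach case ablative ukh- → ukhkhunevlach.
Attach definiteness definite l- (before vowel 'u') → lukhkhunevlach.
Vowel harmony: no change.
Nasal assimilation: no change.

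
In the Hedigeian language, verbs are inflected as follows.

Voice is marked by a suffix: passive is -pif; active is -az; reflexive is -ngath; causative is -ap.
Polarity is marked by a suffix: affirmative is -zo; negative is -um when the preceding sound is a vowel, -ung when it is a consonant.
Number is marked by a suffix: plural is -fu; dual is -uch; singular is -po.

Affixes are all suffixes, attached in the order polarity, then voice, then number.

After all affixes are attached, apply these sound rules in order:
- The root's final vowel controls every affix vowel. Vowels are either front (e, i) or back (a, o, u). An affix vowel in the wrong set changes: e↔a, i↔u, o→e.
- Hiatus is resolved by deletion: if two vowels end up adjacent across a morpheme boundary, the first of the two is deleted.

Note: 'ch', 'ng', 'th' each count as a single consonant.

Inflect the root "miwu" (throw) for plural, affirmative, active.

miwuzazfu

Attach polarity affirmative -zo → miwuzo.
Attach voice active -az → miwuzoaz.
Attach number plural -fu → miwuzoazfu.
Vowel harmony: no change.
Apply vowel deletion: miwuzoazfu → miwuzazfu.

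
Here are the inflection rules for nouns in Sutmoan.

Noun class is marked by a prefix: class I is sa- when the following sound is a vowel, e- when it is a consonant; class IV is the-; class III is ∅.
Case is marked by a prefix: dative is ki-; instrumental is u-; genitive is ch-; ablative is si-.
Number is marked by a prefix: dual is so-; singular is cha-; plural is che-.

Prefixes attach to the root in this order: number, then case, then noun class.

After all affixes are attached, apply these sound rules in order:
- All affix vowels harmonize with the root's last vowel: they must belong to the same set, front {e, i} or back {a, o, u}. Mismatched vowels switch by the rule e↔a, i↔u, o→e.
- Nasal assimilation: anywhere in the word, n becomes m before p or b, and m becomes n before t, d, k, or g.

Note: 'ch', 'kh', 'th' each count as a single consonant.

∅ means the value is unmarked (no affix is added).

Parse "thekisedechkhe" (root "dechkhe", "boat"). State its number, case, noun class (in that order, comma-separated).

Segment: the-ki-so-dechkhe.
number: so- → dual.
case: ki- → dative.
noun class: the- → class IV.

dual, dative, class IV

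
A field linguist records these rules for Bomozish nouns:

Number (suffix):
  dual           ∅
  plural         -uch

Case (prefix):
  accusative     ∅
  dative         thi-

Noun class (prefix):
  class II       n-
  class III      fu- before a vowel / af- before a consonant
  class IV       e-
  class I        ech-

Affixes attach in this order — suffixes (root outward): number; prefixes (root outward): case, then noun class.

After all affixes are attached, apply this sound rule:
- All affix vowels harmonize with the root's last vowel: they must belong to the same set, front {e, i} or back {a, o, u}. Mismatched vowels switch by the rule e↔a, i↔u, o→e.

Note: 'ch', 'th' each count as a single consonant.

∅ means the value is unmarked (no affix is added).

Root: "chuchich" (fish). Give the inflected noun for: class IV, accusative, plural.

Attach number plural -uch → chuchichuch.
case = accusative: zero marking, form stays chuchichuch.
Attach noun class class IV e- → echuchichuch.
Apply vowel harmony: echuchichuch → echuchichich.

echuchichich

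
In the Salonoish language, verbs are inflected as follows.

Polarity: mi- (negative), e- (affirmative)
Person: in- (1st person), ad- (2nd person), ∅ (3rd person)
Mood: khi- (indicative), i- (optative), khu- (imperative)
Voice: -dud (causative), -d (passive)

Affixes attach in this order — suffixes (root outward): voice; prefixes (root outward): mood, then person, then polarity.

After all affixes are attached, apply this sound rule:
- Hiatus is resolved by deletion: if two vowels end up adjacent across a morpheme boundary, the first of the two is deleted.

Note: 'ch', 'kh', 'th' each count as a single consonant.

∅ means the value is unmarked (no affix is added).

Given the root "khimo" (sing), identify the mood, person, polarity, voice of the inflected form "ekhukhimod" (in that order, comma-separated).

imperative, 3rd person, affirmative, passive

Segment: e-khu-khimo-d.
mood: khu- → imperative.
person: ∅ → 3rd person.
polarity: e- → affirmative.
voice: -d → passive.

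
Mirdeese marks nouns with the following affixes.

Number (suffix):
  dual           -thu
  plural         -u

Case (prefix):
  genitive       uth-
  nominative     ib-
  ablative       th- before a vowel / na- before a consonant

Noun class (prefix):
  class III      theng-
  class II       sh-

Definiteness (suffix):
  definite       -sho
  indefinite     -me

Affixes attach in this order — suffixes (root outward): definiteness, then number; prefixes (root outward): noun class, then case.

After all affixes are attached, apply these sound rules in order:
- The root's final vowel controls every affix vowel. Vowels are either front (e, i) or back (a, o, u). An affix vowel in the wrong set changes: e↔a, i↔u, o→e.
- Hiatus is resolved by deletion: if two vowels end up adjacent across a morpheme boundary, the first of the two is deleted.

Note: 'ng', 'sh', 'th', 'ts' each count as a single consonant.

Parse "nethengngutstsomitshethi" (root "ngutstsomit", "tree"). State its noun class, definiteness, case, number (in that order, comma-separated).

Segment: na-theng-ngutstsomit-sho-thu.
noun class: theng- → class III.
definiteness: -sho → definite.
case: th/na- → ablative.
number: -thu → dual.

class III, definite, ablative, dual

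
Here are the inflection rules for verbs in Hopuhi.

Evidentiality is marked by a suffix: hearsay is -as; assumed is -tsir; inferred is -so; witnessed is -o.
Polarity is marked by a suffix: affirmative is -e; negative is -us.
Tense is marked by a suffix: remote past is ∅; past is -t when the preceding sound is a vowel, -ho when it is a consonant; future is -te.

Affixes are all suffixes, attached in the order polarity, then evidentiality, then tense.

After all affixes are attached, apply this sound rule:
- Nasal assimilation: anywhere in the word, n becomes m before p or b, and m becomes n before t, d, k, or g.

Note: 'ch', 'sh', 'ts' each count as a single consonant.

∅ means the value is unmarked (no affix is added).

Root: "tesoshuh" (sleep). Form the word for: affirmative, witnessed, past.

Attach polarity affirmative -e → tesoshuhe.
Attach evidentiality witnessed -o → tesoshuheo.
Attach tense past -t (after vowel 'o') → tesoshuheot.
Nasal assimilation: no change.

tesoshuheot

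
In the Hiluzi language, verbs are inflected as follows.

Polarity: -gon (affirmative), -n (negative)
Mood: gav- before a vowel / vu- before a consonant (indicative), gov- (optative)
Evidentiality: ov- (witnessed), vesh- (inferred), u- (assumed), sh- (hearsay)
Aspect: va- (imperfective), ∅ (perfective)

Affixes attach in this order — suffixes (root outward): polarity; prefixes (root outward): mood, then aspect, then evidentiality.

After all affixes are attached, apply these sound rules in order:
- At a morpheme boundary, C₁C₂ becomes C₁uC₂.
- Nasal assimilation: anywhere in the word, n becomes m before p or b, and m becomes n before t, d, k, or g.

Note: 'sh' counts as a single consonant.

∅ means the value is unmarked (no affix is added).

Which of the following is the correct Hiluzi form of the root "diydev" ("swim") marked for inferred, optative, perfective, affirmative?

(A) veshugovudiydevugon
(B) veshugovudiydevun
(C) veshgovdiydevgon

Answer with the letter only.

A

Attach mood optative gov- → govdiydev.
aspect = perfective: zero marking, form stays govdiydev.
Attach polarity affirmative -gon → govdiydevgon.
Attach evidentiality inferred vesh- → veshgovdiydevgon.
Apply epenthesis: veshgovdiydevgon → veshugovudiydevugon.
Nasal assimilation: no change.
So the correct form is veshugovudiydevugon, option (A).
(C) veshgovdiydevgon is wrong: it fails to apply the sound rule(s).
(B) veshugovudiydevun is wrong: it uses negative instead of affirmative for polarity.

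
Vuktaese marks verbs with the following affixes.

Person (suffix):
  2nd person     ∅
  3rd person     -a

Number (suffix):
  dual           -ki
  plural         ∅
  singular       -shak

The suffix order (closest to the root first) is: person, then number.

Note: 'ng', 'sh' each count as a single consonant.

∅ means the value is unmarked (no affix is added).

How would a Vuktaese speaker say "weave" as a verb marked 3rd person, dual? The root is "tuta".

tutaaki

Attach person 3rd person -a → tutaa.
Attach number dual -ki → tutaaki.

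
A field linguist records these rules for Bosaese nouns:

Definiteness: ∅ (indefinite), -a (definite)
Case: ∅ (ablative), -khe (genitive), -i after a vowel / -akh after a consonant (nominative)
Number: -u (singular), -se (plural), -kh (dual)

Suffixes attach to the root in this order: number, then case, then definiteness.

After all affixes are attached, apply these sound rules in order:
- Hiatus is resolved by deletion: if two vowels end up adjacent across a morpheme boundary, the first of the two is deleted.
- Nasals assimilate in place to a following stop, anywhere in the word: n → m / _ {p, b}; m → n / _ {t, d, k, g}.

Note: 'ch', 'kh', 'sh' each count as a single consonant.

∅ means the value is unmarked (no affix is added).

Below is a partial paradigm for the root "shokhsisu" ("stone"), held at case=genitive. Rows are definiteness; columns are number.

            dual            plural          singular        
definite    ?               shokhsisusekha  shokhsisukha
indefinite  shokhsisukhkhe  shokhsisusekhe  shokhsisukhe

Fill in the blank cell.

shokhsisukhkha

Attach number dual -kh → shokhsisukh.
Attach case genitive -khe → shokhsisukhkhe.
Attach definiteness definite -a → shokhsisukhkhea.
Apply vowel deletion: shokhsisukhkhea → shokhsisukhkha.
Nasal assimilation: no change.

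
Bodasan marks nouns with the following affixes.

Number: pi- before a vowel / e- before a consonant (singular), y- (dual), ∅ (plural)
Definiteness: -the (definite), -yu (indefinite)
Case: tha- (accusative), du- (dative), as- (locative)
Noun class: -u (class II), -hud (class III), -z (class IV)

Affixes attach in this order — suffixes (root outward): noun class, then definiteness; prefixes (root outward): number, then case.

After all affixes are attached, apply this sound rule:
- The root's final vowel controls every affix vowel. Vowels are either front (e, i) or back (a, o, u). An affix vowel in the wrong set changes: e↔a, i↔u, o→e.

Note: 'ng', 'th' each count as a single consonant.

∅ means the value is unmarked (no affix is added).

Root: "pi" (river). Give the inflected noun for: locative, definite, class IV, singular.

esepizthe

Attach noun class class IV -z → piz.
Attach definiteness definite -the → pizthe.
Attach number singular e- (before consonant 'p') → epizthe.
Attach case locative as- → asepizthe.
Apply vowel harmony: asepizthe → esepizthe.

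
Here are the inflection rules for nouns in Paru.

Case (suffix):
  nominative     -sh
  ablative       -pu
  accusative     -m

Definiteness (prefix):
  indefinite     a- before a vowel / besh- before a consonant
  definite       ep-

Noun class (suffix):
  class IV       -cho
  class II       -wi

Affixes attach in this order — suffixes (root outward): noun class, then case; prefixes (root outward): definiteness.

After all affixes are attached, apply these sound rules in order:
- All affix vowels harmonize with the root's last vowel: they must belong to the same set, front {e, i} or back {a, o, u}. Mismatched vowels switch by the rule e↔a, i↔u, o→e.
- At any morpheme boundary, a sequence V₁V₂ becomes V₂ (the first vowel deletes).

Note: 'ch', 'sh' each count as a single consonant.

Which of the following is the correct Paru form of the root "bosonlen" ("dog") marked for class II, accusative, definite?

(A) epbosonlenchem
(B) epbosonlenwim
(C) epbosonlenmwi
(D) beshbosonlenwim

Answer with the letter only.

B

Attach noun class class II -wi → bosonlenwi.
Attach case accusative -m → bosonlenwim.
Attach definiteness definite ep- → epbosonlenwim.
Vowel harmony: no change.
Vowel deletion: no change.
So the correct form is epbosonlenwim, option (B).
(A) epbosonlenchem is wrong: it uses class IV instead of class II for noun class.
(C) epbosonlenmwi is wrong: it has the affixes in the wrong order.
(D) beshbosonlenwim is wrong: it uses indefinite instead of definite for definiteness.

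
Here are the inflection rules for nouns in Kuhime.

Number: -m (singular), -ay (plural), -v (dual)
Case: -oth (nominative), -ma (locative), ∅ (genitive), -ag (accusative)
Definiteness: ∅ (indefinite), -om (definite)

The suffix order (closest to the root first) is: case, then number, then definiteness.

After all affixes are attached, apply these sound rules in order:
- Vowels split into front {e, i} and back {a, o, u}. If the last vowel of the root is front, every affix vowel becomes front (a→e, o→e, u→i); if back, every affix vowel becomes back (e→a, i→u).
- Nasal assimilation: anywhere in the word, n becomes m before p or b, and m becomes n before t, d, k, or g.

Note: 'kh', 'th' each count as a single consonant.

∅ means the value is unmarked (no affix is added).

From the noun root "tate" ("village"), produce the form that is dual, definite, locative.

Attach case locative -ma → tatema.
Attach number dual -v → tatemav.
Attach definiteness definite -om → tatemavom.
Apply vowel harmony: tatemavom → tatemevem.
Nasal assimilation: no change.

tatemevem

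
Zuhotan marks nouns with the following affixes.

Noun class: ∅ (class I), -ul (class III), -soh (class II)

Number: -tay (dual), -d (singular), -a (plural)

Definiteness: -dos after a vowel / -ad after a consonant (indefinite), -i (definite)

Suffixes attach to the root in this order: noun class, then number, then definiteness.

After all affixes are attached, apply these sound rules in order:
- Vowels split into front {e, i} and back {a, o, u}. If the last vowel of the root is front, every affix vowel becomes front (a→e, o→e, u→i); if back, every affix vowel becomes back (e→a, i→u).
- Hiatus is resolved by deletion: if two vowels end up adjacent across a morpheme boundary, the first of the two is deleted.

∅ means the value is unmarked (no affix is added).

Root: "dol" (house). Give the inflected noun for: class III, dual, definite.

Attach noun class class III -ul → dolul.
Attach number dual -tay → dolultay.
Attach definiteness definite -i → dolultayi.
Apply vowel harmony: dolultayi → dolultayu.
Vowel deletion: no change.

dolultayu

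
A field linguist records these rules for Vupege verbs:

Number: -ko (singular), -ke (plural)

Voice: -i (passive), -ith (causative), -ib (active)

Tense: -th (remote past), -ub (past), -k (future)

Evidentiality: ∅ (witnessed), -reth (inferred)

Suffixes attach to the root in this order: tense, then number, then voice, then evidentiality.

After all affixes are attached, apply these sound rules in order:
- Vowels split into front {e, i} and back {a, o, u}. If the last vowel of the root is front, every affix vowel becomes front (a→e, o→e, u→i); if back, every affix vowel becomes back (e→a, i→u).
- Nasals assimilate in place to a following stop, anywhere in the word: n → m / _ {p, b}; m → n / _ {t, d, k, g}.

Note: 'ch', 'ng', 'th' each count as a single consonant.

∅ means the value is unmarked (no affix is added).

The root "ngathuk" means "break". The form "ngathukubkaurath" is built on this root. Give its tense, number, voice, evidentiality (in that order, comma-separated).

Segment: ngathuk-ub-ke-i-reth.
tense: -ub → past.
number: -ke → plural.
voice: -i → passive.
evidentiality: -reth → inferred.

past, plural, passive, inferred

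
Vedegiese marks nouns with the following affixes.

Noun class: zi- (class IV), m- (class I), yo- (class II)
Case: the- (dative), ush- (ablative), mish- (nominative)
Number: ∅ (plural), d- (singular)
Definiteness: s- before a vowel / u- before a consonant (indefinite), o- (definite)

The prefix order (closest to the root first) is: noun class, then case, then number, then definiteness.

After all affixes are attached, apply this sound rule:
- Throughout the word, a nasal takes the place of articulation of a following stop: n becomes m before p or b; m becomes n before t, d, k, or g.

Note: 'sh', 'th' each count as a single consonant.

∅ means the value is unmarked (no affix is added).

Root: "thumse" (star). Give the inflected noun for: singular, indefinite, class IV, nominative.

Attach noun class class IV zi- → zithumse.
Attach case nominative mish- → mishzithumse.
Attach number singular d- → dmishzithumse.
Attach definiteness indefinite u- (before consonant 'd') → udmishzithumse.
Nasal assimilation: no change.

udmishzithumse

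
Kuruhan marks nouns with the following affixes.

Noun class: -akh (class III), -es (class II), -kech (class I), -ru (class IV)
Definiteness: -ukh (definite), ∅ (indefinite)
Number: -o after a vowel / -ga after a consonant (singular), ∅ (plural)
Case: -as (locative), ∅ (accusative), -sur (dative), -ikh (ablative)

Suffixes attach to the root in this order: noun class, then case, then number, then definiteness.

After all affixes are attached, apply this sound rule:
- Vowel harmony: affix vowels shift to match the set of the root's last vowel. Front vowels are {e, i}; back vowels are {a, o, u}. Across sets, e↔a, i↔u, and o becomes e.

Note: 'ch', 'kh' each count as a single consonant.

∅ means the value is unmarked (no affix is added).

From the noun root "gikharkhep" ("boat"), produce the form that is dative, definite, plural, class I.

Attach noun class class I -kech → gikharkhepkech.
Attach case dative -sur → gikharkhepkechsur.
number = plural: zero marking, form stays gikharkhepkechsur.
Attach definiteness definite -ukh → gikharkhepkechsurukh.
Apply vowel harmony: gikharkhepkechsurukh → gikharkhepkechsirikh.

gikharkhepkechsirikh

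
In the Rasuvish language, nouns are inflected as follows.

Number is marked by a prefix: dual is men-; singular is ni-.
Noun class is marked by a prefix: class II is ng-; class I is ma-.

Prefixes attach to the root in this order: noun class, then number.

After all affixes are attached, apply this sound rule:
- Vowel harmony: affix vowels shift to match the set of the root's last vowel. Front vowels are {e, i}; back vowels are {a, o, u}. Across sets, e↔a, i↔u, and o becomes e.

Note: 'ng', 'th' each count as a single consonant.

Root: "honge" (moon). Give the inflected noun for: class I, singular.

Attach noun class class I ma- → mahonge.
Attach number singular ni- → nimahonge.
Apply vowel harmony: nimahonge → nimehonge.

nimehonge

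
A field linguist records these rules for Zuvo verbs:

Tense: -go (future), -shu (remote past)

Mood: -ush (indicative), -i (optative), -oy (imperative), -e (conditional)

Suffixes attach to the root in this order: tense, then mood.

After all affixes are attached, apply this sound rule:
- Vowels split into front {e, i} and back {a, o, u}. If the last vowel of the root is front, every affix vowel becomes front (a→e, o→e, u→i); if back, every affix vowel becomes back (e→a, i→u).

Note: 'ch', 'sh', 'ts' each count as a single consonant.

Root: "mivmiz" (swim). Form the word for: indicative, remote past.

mivmizshiish

Attach tense remote past -shu → mivmizshu.
Attach mood indicative -ush → mivmizshuush.
Apply vowel harmony: mivmizshuush → mivmizshiish.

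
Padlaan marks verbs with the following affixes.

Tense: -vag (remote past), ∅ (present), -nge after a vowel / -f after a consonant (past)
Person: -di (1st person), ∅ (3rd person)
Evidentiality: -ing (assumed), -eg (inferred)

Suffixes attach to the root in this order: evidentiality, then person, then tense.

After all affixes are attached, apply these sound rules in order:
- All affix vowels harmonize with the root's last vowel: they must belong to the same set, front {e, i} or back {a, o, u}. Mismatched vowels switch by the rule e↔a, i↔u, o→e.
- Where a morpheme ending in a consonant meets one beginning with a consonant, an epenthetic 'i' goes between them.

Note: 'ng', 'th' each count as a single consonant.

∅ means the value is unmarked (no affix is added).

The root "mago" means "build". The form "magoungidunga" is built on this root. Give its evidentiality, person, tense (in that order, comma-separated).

assumed, 1st person, past

Segment: mago-ing-di-nge.
evidentiality: -ing → assumed.
person: -di → 1st person.
tense: -nge/f → past.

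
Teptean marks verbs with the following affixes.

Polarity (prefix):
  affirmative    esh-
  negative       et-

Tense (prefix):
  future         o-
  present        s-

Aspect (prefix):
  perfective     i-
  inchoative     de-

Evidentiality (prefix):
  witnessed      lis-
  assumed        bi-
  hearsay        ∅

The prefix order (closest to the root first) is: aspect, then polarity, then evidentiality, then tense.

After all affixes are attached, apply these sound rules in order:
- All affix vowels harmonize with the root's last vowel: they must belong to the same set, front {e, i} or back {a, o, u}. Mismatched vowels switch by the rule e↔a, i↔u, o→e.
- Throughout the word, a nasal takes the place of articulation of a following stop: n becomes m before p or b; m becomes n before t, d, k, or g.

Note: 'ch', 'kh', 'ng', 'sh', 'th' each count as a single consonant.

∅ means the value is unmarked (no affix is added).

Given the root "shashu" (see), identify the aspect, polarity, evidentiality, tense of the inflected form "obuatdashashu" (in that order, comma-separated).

Segment: o-bi-et-de-shashu.
aspect: de- → inchoative.
polarity: et- → negative.
evidentiality: bi- → assumed.
tense: o- → future.

inchoative, negative, assumed, future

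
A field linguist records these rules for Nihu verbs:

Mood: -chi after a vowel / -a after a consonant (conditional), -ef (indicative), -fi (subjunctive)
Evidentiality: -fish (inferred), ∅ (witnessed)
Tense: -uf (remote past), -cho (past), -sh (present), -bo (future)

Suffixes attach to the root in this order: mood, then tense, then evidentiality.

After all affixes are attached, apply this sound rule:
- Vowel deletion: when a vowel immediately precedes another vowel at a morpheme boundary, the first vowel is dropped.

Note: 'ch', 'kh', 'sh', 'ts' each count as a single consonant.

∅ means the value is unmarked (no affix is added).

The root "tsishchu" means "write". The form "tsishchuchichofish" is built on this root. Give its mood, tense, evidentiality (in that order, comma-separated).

conditional, past, inferred

Segment: tsishchu-chi-cho-fish.
mood: -chi/a → conditional.
tense: -cho → past.
evidentiality: -fish → inferred.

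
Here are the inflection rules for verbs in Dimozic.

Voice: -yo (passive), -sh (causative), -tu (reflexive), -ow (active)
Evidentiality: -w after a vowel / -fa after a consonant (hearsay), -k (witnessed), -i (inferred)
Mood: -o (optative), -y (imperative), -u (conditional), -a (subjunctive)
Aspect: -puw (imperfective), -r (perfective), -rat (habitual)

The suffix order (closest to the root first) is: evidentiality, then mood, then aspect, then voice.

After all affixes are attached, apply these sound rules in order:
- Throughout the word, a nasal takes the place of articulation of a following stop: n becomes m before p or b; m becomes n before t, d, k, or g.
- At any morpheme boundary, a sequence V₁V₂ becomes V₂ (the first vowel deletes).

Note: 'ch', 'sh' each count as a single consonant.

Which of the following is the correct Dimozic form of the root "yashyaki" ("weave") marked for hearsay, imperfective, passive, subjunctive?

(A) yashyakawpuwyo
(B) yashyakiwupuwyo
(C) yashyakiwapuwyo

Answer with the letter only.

C

Attach evidentiality hearsay -w (after vowel 'i') → yashyakiw.
Attach mood subjunctive -a → yashyakiwa.
Attach aspect imperfective -puw → yashyakiwapuw.
Attach voice passive -yo → yashyakiwapuwyo.
Nasal assimilation: no change.
Vowel deletion: no change.
So the correct form is yashyakiwapuwyo, option (C).
(A) yashyakawpuwyo is wrong: it has the affixes in the wrong order.
(B) yashyakiwupuwyo is wrong: it uses conditional instead of subjunctive for mood.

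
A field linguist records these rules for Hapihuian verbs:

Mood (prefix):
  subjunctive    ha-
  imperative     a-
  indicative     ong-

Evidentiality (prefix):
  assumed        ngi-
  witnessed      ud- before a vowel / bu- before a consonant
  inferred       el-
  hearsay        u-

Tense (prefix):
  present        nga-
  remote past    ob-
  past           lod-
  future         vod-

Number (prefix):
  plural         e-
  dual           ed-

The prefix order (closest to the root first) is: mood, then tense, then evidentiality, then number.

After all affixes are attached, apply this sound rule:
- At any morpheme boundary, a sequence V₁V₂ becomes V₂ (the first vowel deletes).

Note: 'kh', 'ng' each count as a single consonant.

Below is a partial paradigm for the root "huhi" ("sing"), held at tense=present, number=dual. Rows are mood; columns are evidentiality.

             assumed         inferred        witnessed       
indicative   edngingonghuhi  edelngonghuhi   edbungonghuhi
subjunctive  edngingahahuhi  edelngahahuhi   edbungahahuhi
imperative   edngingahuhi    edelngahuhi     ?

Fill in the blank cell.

Attach mood imperative a- → ahuhi.
Attach tense present nga- → ngaahuhi.
Attach evidentiality witnessed bu- (before consonant 'ng') → bungaahuhi.
Attach number dual ed- → edbungaahuhi.
Apply vowel deletion: edbungaahuhi → edbungahuhi.

edbungahuhi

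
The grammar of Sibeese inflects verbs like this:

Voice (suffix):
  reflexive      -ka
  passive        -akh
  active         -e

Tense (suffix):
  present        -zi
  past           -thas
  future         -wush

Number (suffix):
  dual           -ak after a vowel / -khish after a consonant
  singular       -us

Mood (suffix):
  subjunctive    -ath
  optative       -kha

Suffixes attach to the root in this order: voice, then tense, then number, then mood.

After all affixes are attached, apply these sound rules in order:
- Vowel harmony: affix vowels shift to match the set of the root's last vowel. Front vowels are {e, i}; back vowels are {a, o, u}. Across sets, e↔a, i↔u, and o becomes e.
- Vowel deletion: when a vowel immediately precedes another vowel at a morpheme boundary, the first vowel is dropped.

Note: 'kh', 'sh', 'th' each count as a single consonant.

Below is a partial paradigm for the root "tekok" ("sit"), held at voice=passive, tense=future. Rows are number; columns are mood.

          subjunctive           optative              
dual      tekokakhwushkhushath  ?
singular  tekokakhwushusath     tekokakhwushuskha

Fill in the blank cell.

Attach voice passive -akh → tekokakh.
Attach tense future -wush → tekokakhwush.
Attach number dual -khish (after consonant 'sh') → tekokakhwushkhish.
Attach mood optative -kha → tekokakhwushkhishkha.
Apply vowel harmony: tekokakhwushkhishkha → tekokakhwushkhushkha.
Vowel deletion: no change.

tekokakhwushkhushkha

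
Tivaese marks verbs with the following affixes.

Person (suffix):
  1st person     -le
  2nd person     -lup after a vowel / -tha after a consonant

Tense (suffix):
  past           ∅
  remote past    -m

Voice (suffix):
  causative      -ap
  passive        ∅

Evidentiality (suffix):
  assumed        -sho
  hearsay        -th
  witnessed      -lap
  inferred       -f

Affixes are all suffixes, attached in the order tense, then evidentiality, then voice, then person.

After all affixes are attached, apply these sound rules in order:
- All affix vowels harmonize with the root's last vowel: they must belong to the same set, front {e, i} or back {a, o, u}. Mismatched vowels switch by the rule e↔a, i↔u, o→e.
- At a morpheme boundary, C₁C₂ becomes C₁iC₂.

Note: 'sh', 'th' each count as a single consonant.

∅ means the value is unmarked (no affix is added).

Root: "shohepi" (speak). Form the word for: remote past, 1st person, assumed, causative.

Attach tense remote past -m → shohepim.
Attach evidentiality assumed -sho → shohepimsho.
Attach voice causative -ap → shohepimshoap.
Attach person 1st person -le → shohepimshoaple.
Apply vowel harmony: shohepimshoaple → shohepimsheeple.
Apply epenthesis: shohepimsheeple → shohepimisheepile.

shohepimisheepile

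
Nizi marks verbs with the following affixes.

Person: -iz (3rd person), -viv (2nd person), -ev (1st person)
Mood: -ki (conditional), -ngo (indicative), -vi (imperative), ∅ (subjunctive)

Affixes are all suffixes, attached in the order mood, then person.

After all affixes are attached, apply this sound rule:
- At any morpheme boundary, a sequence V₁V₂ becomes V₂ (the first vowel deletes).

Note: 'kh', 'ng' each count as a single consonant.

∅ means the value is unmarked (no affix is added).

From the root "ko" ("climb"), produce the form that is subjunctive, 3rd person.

kiz

mood = subjunctive: zero marking, form stays ko.
Attach person 3rd person -iz → koiz.
Apply vowel deletion: koiz → kiz.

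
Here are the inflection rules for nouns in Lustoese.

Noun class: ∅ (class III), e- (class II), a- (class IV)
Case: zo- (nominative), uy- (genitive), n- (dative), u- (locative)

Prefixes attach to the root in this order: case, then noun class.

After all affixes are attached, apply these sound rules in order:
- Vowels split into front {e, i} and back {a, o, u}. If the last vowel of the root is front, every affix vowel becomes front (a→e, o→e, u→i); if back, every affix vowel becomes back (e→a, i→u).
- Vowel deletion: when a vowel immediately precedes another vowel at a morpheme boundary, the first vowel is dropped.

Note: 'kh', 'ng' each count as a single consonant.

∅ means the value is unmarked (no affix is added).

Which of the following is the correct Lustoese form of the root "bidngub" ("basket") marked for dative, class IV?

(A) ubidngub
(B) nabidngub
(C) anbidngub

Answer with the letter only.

Attach case dative n- → nbidngub.
Attach noun class class IV a- → anbidngub.
Vowel harmony: no change.
Vowel deletion: no change.
So the correct form is anbidngub, option (C).
(A) ubidngub is wrong: it uses locative instead of dative for case.
(B) nabidngub is wrong: it has the affixes in the wrong order.

C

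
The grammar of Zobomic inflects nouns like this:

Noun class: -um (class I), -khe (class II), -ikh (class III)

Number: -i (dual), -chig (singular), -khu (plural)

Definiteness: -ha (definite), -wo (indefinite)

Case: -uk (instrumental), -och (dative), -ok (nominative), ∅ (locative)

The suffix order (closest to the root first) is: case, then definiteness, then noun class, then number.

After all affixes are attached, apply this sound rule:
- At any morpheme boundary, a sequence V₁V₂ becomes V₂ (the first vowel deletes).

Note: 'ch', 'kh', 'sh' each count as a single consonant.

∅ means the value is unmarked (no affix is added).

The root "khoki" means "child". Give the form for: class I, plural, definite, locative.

case = locative: zero marking, form stays khoki.
Attach definiteness definite -ha → khokiha.
Attach noun class class I -um → khokihaum.
Attach number plural -khu → khokihaumkhu.
Apply vowel deletion: khokihaumkhu → khokihumkhu.

khokihumkhu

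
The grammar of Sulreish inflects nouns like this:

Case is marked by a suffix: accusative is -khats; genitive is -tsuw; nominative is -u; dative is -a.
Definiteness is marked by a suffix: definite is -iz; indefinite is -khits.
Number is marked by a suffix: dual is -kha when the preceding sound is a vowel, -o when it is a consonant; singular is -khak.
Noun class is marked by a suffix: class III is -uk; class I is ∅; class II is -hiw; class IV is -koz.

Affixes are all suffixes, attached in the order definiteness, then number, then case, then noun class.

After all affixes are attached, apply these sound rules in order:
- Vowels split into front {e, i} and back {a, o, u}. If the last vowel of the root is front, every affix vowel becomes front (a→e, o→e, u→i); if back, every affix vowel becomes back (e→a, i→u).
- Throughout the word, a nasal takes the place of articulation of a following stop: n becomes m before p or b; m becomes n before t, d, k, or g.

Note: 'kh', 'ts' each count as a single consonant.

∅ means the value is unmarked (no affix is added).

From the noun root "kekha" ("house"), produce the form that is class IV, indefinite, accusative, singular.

kekhakhutskhakkhatskoz

Attach definiteness indefinite -khits → kekhakhits.
Attach number singular -khak → kekhakhitskhak.
Attach case accusative -khats → kekhakhitskhakkhats.
Attach noun class class IV -koz → kekhakhitskhakkhatskoz.
Apply vowel harmony: kekhakhitskhakkhatskoz → kekhakhutskhakkhatskoz.
Nasal assimilation: no change.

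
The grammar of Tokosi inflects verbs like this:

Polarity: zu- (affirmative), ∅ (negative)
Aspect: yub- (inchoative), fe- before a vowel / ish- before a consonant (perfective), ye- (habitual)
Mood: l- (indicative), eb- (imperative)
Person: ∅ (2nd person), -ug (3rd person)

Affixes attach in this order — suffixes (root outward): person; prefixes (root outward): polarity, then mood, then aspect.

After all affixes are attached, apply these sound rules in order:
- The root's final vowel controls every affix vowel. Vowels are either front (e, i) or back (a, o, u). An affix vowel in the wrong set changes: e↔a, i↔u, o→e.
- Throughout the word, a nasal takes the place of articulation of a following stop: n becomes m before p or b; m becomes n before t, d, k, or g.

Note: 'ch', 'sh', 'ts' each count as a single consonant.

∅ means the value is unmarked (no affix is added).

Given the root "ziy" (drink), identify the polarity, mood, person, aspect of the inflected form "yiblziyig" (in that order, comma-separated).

Segment: yub-l-ziy-ug.
polarity: ∅ → negative.
mood: l- → indicative.
person: -ug → 3rd person.
aspect: yub- → inchoative.

negative, indicative, 3rd person, inchoative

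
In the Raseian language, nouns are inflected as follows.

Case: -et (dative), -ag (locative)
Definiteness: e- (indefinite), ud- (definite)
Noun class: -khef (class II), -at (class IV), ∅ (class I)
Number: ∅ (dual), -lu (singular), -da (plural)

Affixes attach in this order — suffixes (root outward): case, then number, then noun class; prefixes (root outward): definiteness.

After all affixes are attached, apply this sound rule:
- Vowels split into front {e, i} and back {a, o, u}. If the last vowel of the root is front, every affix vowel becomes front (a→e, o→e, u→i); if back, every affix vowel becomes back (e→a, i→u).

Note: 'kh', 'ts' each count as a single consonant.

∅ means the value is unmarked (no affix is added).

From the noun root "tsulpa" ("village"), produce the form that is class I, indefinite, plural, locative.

Attach case locative -ag → tsulpaag.
Attach definiteness indefinite e- → etsulpaag.
Attach number plural -da → etsulpaagda.
noun class = class I: zero marking, form stays etsulpaagda.
Apply vowel harmony: etsulpaagda → atsulpaagda.

atsulpaagda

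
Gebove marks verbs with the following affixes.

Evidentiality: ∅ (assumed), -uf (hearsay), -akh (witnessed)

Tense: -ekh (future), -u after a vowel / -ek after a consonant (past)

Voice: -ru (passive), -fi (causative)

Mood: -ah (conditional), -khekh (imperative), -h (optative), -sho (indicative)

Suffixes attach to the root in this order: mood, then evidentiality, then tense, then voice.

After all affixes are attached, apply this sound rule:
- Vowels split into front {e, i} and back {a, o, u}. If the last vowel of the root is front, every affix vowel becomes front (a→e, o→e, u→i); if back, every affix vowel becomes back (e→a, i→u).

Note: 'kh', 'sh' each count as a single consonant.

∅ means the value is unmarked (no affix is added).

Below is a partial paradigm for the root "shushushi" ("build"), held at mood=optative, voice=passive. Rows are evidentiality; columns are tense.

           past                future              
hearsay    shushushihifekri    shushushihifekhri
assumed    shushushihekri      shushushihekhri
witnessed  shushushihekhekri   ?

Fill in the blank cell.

shushushihekhekhri

Attach mood optative -h → shushushih.
Attach evidentiality witnessed -akh → shushushihakh.
Attach tense future -ekh → shushushihakhekh.
Attach voice passive -ru → shushushihakhekhru.
Apply vowel harmony: shushushihakhekhru → shushushihekhekhri.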